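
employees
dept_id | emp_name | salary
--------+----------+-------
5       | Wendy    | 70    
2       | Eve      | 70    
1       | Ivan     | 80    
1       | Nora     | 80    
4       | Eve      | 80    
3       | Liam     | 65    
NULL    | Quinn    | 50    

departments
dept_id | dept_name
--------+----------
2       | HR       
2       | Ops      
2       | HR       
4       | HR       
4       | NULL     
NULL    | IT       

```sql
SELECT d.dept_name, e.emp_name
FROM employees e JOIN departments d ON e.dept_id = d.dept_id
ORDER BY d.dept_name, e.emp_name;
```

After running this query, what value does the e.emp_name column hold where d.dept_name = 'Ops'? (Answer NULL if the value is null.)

INNER JOIN keeps only pairs where the ON condition holds.
Matching on e.dept_id = d.dept_id. A NULL in a compared column never satisfies the condition.
Matched pairs: 5.

Eve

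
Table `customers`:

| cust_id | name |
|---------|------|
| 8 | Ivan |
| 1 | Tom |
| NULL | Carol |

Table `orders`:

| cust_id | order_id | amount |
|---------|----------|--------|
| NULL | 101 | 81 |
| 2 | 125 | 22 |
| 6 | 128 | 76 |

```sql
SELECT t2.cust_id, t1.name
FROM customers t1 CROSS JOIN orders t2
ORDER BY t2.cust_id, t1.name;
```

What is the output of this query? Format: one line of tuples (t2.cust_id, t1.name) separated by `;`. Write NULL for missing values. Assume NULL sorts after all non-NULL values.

(2, Carol); (2, Ivan); (2, Tom); (6, Carol); (6, Ivan); (6, Tom); (NULL, Carol); (NULL, Ivan); (NULL, Tom)

CROSS JOIN pairs every row of `customers` with every row of `orders`: 3 × 3 = 9 rows.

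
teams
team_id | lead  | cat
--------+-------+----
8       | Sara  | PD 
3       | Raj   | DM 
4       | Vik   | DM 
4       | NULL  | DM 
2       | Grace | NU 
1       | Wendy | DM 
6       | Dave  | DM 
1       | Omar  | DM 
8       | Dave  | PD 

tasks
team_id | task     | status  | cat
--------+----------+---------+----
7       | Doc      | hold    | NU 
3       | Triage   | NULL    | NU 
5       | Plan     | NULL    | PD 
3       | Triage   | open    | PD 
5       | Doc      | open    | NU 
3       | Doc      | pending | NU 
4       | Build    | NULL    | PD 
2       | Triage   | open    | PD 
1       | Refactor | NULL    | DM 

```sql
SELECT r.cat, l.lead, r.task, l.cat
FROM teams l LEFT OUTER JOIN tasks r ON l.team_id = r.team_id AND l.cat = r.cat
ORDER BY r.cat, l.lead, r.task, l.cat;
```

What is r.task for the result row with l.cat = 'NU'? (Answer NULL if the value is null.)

LEFT JOIN keeps every row from `teams`; unmatched rows get NULL for `tasks`'s columns.
Matching on l.team_id = r.team_id AND l.cat = r.cat.
- team_id=8, cat=PD: no r row matches, row kept with r columns NULL.
- team_id=3, cat=DM: no r row matches, row kept with r columns NULL.
- team_id=4, cat=DM: no r row matches, row kept with r columns NULL.
- team_id=4, cat=DM: no r row matches, row kept with r columns NULL.
- team_id=2, cat=NU: no r row matches, row kept with r columns NULL.
- team_id=1, cat=DM: 1 matching r row(s), so 1 row(s) emitted.
- team_id=6, cat=DM: no r row matches, row kept with r columns NULL.
- team_id=1, cat=DM: 1 matching r row(s), so 1 row(s) emitted.
- team_id=8, cat=PD: no r row matches, row kept with r columns NULL.

NULL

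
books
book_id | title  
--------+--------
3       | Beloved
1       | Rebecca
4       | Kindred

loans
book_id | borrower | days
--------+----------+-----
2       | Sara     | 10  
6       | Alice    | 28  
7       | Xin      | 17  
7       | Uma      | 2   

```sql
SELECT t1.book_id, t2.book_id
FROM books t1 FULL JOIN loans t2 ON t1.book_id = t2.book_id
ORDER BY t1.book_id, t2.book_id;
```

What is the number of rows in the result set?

7

FULL OUTER JOIN keeps every row from both sides; unmatched rows get NULL for the other side's columns.
Matching on t1.book_id = t2.book_id.
Matched pairs: 0; unmatched t1 rows kept: 3; unmatched t2 rows kept: 4.
Total: 0 matched + 7 padded = 7 rows.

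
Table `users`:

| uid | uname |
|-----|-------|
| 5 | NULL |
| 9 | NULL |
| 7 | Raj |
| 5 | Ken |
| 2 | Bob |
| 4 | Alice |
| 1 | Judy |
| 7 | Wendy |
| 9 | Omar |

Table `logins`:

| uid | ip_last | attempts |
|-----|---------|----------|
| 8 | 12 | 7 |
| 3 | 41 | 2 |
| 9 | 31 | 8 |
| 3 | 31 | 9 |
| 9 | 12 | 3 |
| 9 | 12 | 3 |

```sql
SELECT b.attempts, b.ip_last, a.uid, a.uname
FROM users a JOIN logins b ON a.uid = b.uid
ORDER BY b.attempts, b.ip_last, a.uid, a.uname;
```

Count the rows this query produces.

INNER JOIN keeps only pairs where the ON condition holds.
Matching on a.uid = b.uid.
- uid=5: no matching b row, dropped.
- uid=9: 3 matching b row(s), so 3 row(s) emitted.
- uid=7: no matching b row, dropped.
- uid=5: no matching b row, dropped.
- uid=2: no matching b row, dropped.
- uid=4: no matching b row, dropped.
- uid=1: no matching b row, dropped.
- uid=7: no matching b row, dropped.
- uid=9: 3 matching b row(s), so 3 row(s) emitted.
Total: 6 rows.

6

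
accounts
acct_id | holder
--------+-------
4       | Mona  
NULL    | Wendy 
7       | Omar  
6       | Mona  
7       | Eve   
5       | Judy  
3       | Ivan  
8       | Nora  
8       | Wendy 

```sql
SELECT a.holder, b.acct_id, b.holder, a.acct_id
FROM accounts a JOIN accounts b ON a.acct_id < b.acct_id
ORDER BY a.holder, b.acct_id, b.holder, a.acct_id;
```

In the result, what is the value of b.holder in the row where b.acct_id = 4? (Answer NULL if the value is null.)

INNER JOIN keeps only pairs where the ON condition holds.
Matching on a.acct_id < b.acct_id. A NULL in a compared column never satisfies the condition.
Matched pairs: 26.

Mona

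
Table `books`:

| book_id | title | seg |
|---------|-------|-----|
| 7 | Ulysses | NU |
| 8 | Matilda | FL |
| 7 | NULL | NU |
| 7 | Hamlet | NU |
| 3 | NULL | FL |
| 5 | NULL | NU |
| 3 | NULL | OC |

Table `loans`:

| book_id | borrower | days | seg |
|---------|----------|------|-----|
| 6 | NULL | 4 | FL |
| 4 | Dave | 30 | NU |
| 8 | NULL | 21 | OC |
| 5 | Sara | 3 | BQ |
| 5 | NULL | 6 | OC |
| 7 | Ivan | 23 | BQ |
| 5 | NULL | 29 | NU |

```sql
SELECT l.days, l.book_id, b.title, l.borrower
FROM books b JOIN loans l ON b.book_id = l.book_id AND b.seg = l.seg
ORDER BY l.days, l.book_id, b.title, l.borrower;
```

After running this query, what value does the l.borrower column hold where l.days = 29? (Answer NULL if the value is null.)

NULL

INNER JOIN keeps only pairs where the ON condition holds.
Matching on b.book_id = l.book_id AND b.seg = l.seg.
Matched pairs: 1.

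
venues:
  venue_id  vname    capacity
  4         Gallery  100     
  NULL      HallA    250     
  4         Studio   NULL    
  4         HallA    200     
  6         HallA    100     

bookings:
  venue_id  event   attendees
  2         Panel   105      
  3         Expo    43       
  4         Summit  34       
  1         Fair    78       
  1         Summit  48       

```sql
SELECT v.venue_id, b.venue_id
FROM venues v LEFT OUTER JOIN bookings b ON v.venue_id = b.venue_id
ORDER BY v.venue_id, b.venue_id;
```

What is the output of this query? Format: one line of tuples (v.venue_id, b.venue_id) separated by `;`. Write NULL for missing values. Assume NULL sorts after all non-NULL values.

(4, 4); (4, 4); (4, 4); (6, NULL); (NULL, NULL)

LEFT JOIN keeps every row from `venues`; unmatched rows get NULL for `bookings`'s columns.
Matching on v.venue_id = b.venue_id. A NULL in a compared column never satisfies the condition.
- venue_id=4: 1 matching b row(s), so 1 row(s) emitted.
- venue_id=NULL: no b row matches, row kept with b columns NULL.
- venue_id=4: 1 matching b row(s), so 1 row(s) emitted.
- venue_id=4: 1 matching b row(s), so 1 row(s) emitted.
- venue_id=6: no b row matches, row kept with b columns NULL.
After projecting and ordering:
v.venue_id | b.venue_id
4 | 4
4 | 4
4 | 4
6 | NULL
NULL | NULL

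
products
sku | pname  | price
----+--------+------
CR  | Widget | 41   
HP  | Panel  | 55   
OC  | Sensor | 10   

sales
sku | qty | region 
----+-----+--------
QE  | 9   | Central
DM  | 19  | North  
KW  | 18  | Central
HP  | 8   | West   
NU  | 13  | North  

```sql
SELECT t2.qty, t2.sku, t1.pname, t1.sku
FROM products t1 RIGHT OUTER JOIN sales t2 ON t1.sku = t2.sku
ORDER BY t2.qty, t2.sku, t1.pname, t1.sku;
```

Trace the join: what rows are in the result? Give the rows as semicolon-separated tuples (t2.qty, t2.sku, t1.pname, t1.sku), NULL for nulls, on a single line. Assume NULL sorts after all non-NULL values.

(8, HP, Panel, HP); (9, QE, NULL, NULL); (13, NU, NULL, NULL); (18, KW, NULL, NULL); (19, DM, NULL, NULL)

RIGHT JOIN keeps every row from `sales`; unmatched rows get NULL for `products`'s columns.
Matching on t1.sku = t2.sku.
- t1[0] sku=CR → no match.
- t1[1] sku=HP → 1 match(es) in t2 → 1 row(s).
- t1[2] sku=OC → no match.
- plus 4 unmatched t2 row(s), each kept with NULL t1 columns.
After projecting and ordering:
t2.qty | t2.sku | t1.pname | t1.sku
8 | HP | Panel | HP
9 | QE | NULL | NULL
13 | NU | NULL | NULL
18 | KW | NULL | NULL
19 | DM | NULL | NULL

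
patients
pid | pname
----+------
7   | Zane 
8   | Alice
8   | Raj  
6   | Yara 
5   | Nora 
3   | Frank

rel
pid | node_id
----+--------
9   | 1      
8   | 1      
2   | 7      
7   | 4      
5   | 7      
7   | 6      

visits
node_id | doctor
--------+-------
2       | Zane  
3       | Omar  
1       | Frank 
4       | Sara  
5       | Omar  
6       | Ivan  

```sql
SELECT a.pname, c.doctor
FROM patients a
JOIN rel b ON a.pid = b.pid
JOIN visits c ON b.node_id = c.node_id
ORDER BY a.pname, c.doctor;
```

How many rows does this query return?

4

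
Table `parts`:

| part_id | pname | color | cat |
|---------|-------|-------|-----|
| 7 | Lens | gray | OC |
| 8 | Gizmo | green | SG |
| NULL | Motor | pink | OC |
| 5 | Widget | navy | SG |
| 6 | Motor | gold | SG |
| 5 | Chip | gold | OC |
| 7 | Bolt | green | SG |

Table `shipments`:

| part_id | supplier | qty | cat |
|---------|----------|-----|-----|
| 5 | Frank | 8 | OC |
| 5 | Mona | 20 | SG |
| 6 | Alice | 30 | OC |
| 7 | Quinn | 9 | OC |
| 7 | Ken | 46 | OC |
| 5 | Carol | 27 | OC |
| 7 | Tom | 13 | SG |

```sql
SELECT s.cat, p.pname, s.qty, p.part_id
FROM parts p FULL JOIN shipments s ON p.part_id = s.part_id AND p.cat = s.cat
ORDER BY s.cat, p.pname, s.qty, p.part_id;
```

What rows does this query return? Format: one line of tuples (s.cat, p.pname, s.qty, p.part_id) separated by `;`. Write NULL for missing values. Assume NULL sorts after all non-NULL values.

(OC, Chip, 8, 5); (OC, Chip, 27, 5); (OC, Lens, 9, 7); (OC, Lens, 46, 7); (OC, NULL, 30, NULL); (SG, Bolt, 13, 7); (SG, Widget, 20, 5); (NULL, Gizmo, NULL, 8); (NULL, Motor, NULL, 6); (NULL, Motor, NULL, NULL)

FULL OUTER JOIN keeps every row from both sides; unmatched rows get NULL for the other side's columns.
Matching on p.part_id = s.part_id AND p.cat = s.cat. A NULL in a compared column never satisfies the condition.
Matched pairs: 6; unmatched p rows kept: 3; unmatched s rows kept: 1.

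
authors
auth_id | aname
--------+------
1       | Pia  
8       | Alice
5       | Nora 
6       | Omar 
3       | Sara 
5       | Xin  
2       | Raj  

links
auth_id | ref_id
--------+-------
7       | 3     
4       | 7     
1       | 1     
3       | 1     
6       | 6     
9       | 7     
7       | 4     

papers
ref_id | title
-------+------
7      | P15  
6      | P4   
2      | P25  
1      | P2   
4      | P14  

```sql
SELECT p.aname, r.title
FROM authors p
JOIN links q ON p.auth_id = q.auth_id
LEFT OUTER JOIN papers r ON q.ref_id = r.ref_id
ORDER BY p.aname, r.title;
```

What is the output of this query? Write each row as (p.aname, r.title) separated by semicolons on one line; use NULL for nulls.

(Omar, P4); (Pia, P2); (Sara, P2)

Joins associate left-to-right: authors INNER JOIN links on auth_id gives 3 intermediate row(s).
Then LEFT JOIN `papers r` on ref_id: each of those 3 rows is kept; rows whose q.ref_id has no match in r get NULL for r's columns.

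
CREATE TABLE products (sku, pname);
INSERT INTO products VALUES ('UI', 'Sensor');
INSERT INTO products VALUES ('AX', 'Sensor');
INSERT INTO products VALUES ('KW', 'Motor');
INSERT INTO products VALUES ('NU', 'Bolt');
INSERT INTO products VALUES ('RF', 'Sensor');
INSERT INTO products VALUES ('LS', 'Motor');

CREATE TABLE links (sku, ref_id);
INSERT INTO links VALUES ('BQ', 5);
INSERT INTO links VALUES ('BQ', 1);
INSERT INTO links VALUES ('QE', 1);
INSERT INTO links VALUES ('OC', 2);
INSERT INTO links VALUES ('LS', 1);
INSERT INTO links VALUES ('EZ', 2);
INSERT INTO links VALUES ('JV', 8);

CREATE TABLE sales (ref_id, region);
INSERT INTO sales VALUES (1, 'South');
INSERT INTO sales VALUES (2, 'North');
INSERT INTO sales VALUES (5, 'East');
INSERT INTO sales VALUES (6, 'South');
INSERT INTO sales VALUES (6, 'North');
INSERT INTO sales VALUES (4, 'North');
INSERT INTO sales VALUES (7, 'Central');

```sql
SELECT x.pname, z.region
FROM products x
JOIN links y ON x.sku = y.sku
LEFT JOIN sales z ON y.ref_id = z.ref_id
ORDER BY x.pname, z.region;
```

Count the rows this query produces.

1

Step 1 — x INNER JOIN y on sku → 1 row(s).
Then LEFT JOIN `sales z` on ref_id: each of those 1 rows is kept; rows whose y.ref_id has no match in z get NULL for z's columns.
Result: 1 row(s).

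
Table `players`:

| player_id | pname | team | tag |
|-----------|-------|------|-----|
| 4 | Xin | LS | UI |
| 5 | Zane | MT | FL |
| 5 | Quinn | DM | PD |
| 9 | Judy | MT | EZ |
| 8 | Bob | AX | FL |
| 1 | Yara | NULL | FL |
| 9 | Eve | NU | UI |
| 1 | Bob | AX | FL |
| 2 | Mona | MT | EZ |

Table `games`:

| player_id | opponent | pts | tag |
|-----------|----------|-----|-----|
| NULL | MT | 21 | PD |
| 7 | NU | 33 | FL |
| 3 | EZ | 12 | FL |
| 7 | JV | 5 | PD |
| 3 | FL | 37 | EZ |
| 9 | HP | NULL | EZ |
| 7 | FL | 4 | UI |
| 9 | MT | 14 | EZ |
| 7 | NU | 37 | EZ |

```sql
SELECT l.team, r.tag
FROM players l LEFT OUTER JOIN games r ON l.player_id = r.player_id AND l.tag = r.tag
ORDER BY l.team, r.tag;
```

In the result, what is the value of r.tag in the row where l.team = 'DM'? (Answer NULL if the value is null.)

LEFT JOIN keeps every row from `players`; unmatched rows get NULL for `games`'s columns.
Matching on l.player_id = r.player_id AND l.tag = r.tag. A NULL in a compared column never satisfies the condition.
- player_id=4, tag=UI: no r row matches, row kept with r columns NULL.
- player_id=5, tag=FL: no r row matches, row kept with r columns NULL.
- player_id=5, tag=PD: no r row matches, row kept with r columns NULL.
- player_id=9, tag=EZ: 2 matching r row(s), so 2 row(s) emitted.
- player_id=8, tag=FL: no r row matches, row kept with r columns NULL.
- player_id=1, tag=FL: no r row matches, row kept with r columns NULL.
- player_id=9, tag=UI: no r row matches, row kept with r columns NULL.
- player_id=1, tag=FL: no r row matches, row kept with r columns NULL.
- player_id=2, tag=EZ: no r row matches, row kept with r columns NULL.

NULL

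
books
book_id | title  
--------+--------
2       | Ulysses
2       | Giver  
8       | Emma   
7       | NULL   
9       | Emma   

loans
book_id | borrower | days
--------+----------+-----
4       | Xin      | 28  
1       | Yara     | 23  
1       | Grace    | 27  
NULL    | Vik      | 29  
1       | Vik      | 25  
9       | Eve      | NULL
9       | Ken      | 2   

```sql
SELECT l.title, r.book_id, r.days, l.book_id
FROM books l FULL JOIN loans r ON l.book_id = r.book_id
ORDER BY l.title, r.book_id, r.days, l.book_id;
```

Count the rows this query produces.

11

FULL OUTER JOIN keeps every row from both sides; unmatched rows get NULL for the other side's columns.
Matching on l.book_id = r.book_id. A NULL in a compared column never satisfies the condition.
- l (book_id=2) has no partner → padded with NULL.
- l (book_id=2) has no partner → padded with NULL.
- l (book_id=8) has no partner → padded with NULL.
- l (book_id=7) has no partner → padded with NULL.
- l (book_id=9) pairs with 2 row(s) of r.
- plus 5 unmatched r row(s), each kept with NULL l columns.
Total: 2 matched + 9 padded = 11 rows.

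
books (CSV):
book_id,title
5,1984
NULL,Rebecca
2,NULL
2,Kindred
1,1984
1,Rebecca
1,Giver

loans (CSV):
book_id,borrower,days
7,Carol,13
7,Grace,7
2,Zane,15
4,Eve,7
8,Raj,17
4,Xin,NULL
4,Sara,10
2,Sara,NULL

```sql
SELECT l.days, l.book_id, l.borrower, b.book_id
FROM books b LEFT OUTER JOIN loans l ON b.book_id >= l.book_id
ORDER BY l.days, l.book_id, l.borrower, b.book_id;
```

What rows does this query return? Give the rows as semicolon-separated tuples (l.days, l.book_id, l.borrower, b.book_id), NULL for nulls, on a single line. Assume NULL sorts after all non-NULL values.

LEFT JOIN keeps every row from `books`; unmatched rows get NULL for `loans`'s columns.
Matching on b.book_id >= l.book_id. A NULL in a compared column never satisfies the condition.
- book_id=5: 5 matching l row(s), so 5 row(s) emitted.
- book_id=NULL: no l row matches, row kept with l columns NULL.
- book_id=2: 2 matching l row(s), so 2 row(s) emitted.
- book_id=2: 2 matching l row(s), so 2 row(s) emitted.
- book_id=1: no l row matches, row kept with l columns NULL.
- book_id=1: no l row matches, row kept with l columns NULL.
- book_id=1: no l row matches, row kept with l columns NULL.

(7, 4, Eve, 5); (10, 4, Sara, 5); (15, 2, Zane, 2); (15, 2, Zane, 2); (15, 2, Zane, 5); (NULL, 2, Sara, 2); (NULL, 2, Sara, 2); (NULL, 2, Sara, 5); (NULL, 4, Xin, 5); (NULL, NULL, NULL, 1); (NULL, NULL, NULL, 1); (NULL, NULL, NULL, 1); (NULL, NULL, NULL, NULL)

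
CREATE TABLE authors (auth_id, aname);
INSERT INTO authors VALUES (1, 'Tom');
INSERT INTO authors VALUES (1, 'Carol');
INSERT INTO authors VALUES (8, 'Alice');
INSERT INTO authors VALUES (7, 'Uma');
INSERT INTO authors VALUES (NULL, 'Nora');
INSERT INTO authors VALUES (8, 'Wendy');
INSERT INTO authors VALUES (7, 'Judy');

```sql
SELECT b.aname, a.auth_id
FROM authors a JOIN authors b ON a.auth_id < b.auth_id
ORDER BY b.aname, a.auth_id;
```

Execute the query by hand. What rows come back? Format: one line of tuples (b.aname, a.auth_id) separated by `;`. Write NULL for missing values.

INNER JOIN keeps only pairs where the ON condition holds.
Matching on a.auth_id < b.auth_id. A NULL in a compared column never satisfies the condition.
Matched pairs: 12.

(Alice, 1); (Alice, 1); (Alice, 7); (Alice, 7); (Judy, 1); (Judy, 1); (Uma, 1); (Uma, 1); (Wendy, 1); (Wendy, 1); (Wendy, 7); (Wendy, 7)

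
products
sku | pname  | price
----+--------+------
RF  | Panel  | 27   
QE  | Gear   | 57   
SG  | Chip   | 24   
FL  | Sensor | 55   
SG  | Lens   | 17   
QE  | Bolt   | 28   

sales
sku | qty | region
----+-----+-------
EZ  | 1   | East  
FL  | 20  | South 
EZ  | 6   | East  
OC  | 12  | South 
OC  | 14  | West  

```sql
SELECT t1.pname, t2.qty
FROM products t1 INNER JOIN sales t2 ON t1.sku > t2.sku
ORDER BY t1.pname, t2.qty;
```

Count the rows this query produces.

27

INNER JOIN keeps only pairs where the ON condition holds.
Matching on t1.sku > t2.sku.
- t1 (sku=RF) pairs with 5 row(s) of t2.
- t1 (sku=QE) pairs with 5 row(s) of t2.
- t1 (sku=SG) pairs with 5 row(s) of t2.
- t1 (sku=FL) pairs with 2 row(s) of t2.
- t1 (sku=SG) pairs with 5 row(s) of t2.
- t1 (sku=QE) pairs with 5 row(s) of t2.
Total: 27 rows.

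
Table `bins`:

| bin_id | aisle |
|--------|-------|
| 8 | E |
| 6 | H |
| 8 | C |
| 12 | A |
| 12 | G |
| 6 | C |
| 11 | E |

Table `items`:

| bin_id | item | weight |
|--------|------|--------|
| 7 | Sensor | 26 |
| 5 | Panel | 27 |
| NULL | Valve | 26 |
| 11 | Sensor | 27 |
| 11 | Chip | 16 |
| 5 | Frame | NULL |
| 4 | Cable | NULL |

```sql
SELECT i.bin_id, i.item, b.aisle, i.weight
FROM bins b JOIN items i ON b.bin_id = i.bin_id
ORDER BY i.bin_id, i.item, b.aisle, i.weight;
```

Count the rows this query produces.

2

INNER JOIN keeps only pairs where the ON condition holds.
Matching on b.bin_id = i.bin_id. A NULL in a compared column never satisfies the condition.
- b[0] bin_id=8 → no match; dropped.
- b[1] bin_id=6 → no match; dropped.
- b[2] bin_id=8 → no match; dropped.
- b[3] bin_id=12 → no match; dropped.
- b[4] bin_id=12 → no match; dropped.
- b[5] bin_id=6 → no match; dropped.
- b[6] bin_id=11 → 2 match(es) in i → 2 row(s).
Total: 2 rows.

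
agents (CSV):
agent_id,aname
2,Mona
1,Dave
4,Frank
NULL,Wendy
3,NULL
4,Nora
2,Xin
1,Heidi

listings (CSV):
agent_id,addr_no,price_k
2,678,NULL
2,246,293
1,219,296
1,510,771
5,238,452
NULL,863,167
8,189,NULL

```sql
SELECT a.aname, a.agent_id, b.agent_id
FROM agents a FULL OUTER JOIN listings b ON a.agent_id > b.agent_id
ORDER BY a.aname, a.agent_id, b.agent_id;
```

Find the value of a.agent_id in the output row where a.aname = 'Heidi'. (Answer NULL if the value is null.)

FULL OUTER JOIN keeps every row from both sides; unmatched rows get NULL for the other side's columns.
Matching on a.agent_id > b.agent_id. A NULL in a compared column never satisfies the condition.
Matched pairs: 16; unmatched a rows kept: 3; unmatched b rows kept: 3.

1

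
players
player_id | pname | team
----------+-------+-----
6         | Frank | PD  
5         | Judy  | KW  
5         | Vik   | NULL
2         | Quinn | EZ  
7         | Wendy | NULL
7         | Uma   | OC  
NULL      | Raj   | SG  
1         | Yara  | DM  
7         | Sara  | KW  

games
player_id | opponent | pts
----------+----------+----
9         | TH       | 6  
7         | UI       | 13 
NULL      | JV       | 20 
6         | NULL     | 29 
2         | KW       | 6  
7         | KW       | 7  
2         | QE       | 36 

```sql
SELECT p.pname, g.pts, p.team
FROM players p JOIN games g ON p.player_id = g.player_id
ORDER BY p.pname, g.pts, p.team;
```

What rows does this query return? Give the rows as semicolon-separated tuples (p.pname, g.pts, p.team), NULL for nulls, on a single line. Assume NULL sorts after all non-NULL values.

(Frank, 29, PD); (Quinn, 6, EZ); (Quinn, 36, EZ); (Sara, 7, KW); (Sara, 13, KW); (Uma, 7, OC); (Uma, 13, OC); (Wendy, 7, NULL); (Wendy, 13, NULL)

INNER JOIN keeps only pairs where the ON condition holds.
Matching on p.player_id = g.player_id. A NULL in a compared column never satisfies the condition.
- p row (player_id=6): matches 1 g row(s) → 1 output row(s).
- p row (player_id=5): no match → dropped.
- p row (player_id=5): no match → dropped.
- p row (player_id=2): matches 2 g row(s) → 2 output row(s).
- p row (player_id=7): matches 2 g row(s) → 2 output row(s).
- p row (player_id=7): matches 2 g row(s) → 2 output row(s).
- p row (player_id=NULL): no match → dropped.
- p row (player_id=1): no match → dropped.
- p row (player_id=7): matches 2 g row(s) → 2 output row(s).
After projecting and ordering:
p.pname | g.pts | p.team
Frank | 29 | PD
Quinn | 6 | EZ
Quinn | 36 | EZ
Sara | 7 | KW
Sara | 13 | KW
Uma | 7 | OC
Uma | 13 | OC
Wendy | 7 | NULL
Wendy | 13 | NULL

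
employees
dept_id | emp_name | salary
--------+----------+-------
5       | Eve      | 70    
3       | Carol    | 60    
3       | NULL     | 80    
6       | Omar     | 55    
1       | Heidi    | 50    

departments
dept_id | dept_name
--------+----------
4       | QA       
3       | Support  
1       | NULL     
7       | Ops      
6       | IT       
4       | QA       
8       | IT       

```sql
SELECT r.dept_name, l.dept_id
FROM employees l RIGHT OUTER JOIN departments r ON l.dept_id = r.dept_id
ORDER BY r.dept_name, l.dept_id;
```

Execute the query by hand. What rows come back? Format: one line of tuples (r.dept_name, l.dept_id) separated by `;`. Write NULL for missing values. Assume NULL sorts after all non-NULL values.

RIGHT JOIN keeps every row from `departments`; unmatched rows get NULL for `employees`'s columns.
Matching on l.dept_id = r.dept_id.
- l row (dept_id=5): no match.
- l row (dept_id=3): matches 1 r row(s) → 1 output row(s).
- l row (dept_id=3): matches 1 r row(s) → 1 output row(s).
- l row (dept_id=6): matches 1 r row(s) → 1 output row(s).
- l row (dept_id=1): matches 1 r row(s) → 1 output row(s).
- plus 4 unmatched r row(s), each kept with NULL l columns.
After projecting and ordering:
r.dept_name | l.dept_id
IT | 6
IT | NULL
Ops | NULL
QA | NULL
QA | NULL
Support | 3
Support | 3
NULL | 1

(IT, 6); (IT, NULL); (Ops, NULL); (QA, NULL); (QA, NULL); (Support, 3); (Support, 3); (NULL, 1)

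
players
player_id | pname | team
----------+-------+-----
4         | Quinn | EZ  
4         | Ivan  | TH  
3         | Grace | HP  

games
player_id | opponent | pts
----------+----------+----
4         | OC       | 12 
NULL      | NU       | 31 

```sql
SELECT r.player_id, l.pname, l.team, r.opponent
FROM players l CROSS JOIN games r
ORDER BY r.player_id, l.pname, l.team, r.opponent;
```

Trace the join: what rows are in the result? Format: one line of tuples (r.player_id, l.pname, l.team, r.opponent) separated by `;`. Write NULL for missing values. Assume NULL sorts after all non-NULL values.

CROSS JOIN pairs every row of `players` with every row of `games`: 3 × 2 = 6 rows.

(4, Grace, HP, OC); (4, Ivan, TH, OC); (4, Quinn, EZ, OC); (NULL, Grace, HP, NU); (NULL, Ivan, TH, NU); (NULL, Quinn, EZ, NU)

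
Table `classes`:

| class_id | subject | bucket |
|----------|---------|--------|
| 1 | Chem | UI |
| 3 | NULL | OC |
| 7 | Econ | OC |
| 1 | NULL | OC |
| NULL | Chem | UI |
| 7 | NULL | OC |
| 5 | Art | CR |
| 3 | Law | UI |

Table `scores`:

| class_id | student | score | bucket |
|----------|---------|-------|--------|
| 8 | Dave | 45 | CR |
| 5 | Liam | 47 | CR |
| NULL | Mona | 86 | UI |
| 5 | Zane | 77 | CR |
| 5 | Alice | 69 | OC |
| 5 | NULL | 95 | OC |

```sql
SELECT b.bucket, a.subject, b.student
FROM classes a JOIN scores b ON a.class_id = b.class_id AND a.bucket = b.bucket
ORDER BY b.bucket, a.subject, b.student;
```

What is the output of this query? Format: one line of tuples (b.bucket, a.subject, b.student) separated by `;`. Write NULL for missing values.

(CR, Art, Liam); (CR, Art, Zane)

INNER JOIN keeps only pairs where the ON condition holds.
Matching on a.class_id = b.class_id AND a.bucket = b.bucket. A NULL in a compared column never satisfies the condition.
- a row (class_id=1, bucket=UI): no match → dropped.
- a row (class_id=3, bucket=OC): no match → dropped.
- a row (class_id=7, bucket=OC): no match → dropped.
- a row (class_id=1, bucket=OC): no match → dropped.
- a row (class_id=NULL, bucket=UI): no match → dropped.
- a row (class_id=7, bucket=OC): no match → dropped.
- a row (class_id=5, bucket=CR): matches 2 b row(s) → 2 output row(s).
- a row (class_id=3, bucket=UI): no match → dropped.
After projecting and ordering:
b.bucket | a.subject | b.student
CR | Art | Liam
CR | Art | Zane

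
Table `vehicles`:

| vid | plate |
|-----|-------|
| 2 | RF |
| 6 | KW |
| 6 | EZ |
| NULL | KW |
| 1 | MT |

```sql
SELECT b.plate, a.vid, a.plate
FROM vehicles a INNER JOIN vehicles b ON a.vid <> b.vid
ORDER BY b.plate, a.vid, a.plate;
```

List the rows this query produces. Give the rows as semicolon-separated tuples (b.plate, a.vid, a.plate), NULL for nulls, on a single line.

INNER JOIN keeps only pairs where the ON condition holds.
Matching on a.vid <> b.vid. A NULL in a compared column never satisfies the condition.
Matched pairs: 10.

(EZ, 1, MT); (EZ, 2, RF); (KW, 1, MT); (KW, 2, RF); (MT, 2, RF); (MT, 6, EZ); (MT, 6, KW); (RF, 1, MT); (RF, 6, EZ); (RF, 6, KW)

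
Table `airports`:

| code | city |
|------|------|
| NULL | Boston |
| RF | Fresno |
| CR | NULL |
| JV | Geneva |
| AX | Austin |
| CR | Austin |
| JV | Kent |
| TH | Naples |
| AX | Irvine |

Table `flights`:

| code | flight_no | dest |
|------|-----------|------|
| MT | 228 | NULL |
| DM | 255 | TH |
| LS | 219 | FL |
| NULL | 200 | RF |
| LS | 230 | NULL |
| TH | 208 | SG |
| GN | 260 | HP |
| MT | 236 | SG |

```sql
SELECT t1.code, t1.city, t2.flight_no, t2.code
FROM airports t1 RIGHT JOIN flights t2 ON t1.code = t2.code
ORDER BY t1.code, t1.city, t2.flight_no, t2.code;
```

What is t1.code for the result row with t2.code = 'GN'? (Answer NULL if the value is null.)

NULL

RIGHT JOIN keeps every row from `flights`; unmatched rows get NULL for `airports`'s columns.
Matching on t1.code = t2.code. A NULL in a compared column never satisfies the condition.
- code=NULL: no matching t2 row.
- code=RF: no matching t2 row.
- code=CR: no matching t2 row.
- code=JV: no matching t2 row.
- code=AX: no matching t2 row.
- code=CR: no matching t2 row.
- code=JV: no matching t2 row.
- code=TH: 1 matching t2 row(s), so 1 row(s) emitted.
- code=AX: no matching t2 row.
- 7 row(s) from t2 found no t1 partner → padded with NULL.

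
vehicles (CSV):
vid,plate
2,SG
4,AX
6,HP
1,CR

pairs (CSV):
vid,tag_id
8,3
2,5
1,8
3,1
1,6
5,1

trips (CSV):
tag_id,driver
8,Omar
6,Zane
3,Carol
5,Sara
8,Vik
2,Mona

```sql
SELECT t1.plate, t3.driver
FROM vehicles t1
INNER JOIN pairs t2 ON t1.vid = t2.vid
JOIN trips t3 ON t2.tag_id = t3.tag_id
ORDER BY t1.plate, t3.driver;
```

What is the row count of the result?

Step 1 — t1 INNER JOIN t2 on vid → 3 row(s).
Then INNER JOIN `trips t3` on tag_id: keep only rows whose t2.tag_id appears in t3.
Result: 4 row(s).

4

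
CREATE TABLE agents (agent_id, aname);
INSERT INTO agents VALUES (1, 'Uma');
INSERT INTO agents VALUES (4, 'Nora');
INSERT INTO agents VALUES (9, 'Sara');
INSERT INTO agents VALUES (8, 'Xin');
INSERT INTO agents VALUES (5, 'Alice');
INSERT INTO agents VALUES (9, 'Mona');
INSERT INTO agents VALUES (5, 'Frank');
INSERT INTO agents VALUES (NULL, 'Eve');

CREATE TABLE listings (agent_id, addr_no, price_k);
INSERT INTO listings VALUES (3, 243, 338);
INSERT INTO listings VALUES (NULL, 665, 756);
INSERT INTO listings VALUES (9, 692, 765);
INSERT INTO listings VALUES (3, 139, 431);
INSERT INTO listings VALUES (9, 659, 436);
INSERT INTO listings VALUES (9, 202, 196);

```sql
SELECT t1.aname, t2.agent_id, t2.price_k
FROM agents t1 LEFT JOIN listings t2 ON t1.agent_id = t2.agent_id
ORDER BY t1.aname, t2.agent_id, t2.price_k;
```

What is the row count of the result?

LEFT JOIN keeps every row from `agents`; unmatched rows get NULL for `listings`'s columns.
Matching on t1.agent_id = t2.agent_id. A NULL in a compared column never satisfies the condition.
- t1 (agent_id=1) has no partner → padded with NULL.
- t1 (agent_id=4) has no partner → padded with NULL.
- t1 (agent_id=9) pairs with 3 row(s) of t2.
- t1 (agent_id=8) has no partner → padded with NULL.
- t1 (agent_id=5) has no partner → padded with NULL.
- t1 (agent_id=9) pairs with 3 row(s) of t2.
- t1 (agent_id=5) has no partner → padded with NULL.
- t1 (agent_id=NULL) has no partner → padded with NULL.
Total: 6 matched + 6 padded = 12 rows.

12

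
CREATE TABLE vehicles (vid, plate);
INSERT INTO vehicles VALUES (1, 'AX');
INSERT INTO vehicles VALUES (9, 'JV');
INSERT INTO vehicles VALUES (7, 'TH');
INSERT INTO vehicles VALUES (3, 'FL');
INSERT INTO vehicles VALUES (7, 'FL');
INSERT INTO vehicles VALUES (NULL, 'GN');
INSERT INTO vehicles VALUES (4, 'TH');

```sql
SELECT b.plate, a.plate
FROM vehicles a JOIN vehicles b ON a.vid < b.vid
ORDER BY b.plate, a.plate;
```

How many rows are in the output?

14

INNER JOIN keeps only pairs where the ON condition holds.
Matching on a.vid < b.vid. A NULL in a compared column never satisfies the condition.
Matched pairs: 14.
Total: 14 rows.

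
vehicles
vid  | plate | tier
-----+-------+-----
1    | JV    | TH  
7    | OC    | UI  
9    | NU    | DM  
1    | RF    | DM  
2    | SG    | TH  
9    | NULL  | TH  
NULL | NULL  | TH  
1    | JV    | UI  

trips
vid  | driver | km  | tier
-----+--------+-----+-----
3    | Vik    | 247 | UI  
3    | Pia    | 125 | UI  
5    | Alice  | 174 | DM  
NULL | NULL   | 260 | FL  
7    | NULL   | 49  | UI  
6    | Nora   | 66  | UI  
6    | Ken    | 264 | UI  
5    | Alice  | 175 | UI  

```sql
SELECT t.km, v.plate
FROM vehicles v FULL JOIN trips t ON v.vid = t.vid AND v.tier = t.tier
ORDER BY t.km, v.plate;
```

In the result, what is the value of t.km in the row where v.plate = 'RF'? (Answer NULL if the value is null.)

FULL OUTER JOIN keeps every row from both sides; unmatched rows get NULL for the other side's columns.
Matching on v.vid = t.vid AND v.tier = t.tier. A NULL in a compared column never satisfies the condition.
- v (vid=1, tier=TH) has no partner → padded with NULL.
- v (vid=7, tier=UI) pairs with 1 row(s) of t.
- v (vid=9, tier=DM) has no partner → padded with NULL.
- v (vid=1, tier=DM) has no partner → padded with NULL.
- v (vid=2, tier=TH) has no partner → padded with NULL.
- v (vid=9, tier=TH) has no partner → padded with NULL.
- v (vid=NULL, tier=TH) has no partner → padded with NULL.
- v (vid=1, tier=UI) has no partner → padded with NULL.
- plus 7 unmatched t row(s), each kept with NULL v columns.

NULL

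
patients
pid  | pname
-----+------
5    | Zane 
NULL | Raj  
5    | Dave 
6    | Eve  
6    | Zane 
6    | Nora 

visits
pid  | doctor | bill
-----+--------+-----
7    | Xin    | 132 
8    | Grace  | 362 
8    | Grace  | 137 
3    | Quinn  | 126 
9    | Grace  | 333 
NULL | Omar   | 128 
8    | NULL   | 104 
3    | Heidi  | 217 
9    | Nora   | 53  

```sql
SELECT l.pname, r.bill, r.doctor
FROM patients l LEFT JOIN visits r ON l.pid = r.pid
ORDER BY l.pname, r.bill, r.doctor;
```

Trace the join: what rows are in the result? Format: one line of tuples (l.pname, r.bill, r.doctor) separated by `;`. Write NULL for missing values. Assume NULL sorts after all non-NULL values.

(Dave, NULL, NULL); (Eve, NULL, NULL); (Nora, NULL, NULL); (Raj, NULL, NULL); (Zane, NULL, NULL); (Zane, NULL, NULL)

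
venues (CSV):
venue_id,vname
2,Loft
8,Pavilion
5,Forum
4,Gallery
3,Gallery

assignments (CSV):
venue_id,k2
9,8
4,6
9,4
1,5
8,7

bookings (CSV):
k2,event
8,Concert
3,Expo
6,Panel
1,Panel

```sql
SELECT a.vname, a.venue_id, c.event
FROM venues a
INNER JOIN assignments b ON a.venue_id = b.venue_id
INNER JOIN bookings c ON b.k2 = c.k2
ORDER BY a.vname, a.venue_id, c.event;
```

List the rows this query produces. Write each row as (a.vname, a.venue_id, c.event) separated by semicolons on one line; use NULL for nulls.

(Gallery, 4, Panel)

Evaluate left to right. First `venues a INNER JOIN assignments b` on venue_id: 2 row(s).
Then INNER JOIN `bookings c` on k2: keep only rows whose b.k2 appears in c.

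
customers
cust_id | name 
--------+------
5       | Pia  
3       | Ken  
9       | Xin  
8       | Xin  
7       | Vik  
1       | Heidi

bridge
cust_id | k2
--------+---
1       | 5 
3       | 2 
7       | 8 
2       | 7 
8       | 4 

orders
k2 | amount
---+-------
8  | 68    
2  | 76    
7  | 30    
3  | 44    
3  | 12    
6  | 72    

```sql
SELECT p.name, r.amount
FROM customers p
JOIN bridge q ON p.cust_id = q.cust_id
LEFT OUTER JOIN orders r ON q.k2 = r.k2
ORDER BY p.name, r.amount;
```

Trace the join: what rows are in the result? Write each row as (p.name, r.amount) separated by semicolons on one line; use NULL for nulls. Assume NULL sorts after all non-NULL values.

Joins associate left-to-right: customers INNER JOIN bridge on cust_id gives 4 intermediate row(s).
Then LEFT JOIN `orders r` on k2: each of those 4 rows is kept; rows whose q.k2 has no match in r get NULL for r's columns.

(Heidi, NULL); (Ken, 76); (Vik, 68); (Xin, NULL)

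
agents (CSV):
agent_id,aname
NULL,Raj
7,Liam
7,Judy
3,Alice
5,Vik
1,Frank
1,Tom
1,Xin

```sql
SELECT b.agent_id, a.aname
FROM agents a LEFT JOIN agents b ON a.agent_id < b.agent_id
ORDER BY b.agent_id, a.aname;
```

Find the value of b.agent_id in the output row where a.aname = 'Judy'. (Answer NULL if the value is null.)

LEFT JOIN keeps every row from `agents a`; unmatched rows get NULL for `agents b`'s columns.
Matching on a.agent_id < b.agent_id. A NULL in a compared column never satisfies the condition.
Matched pairs: 17; unmatched a rows kept: 3.

NULL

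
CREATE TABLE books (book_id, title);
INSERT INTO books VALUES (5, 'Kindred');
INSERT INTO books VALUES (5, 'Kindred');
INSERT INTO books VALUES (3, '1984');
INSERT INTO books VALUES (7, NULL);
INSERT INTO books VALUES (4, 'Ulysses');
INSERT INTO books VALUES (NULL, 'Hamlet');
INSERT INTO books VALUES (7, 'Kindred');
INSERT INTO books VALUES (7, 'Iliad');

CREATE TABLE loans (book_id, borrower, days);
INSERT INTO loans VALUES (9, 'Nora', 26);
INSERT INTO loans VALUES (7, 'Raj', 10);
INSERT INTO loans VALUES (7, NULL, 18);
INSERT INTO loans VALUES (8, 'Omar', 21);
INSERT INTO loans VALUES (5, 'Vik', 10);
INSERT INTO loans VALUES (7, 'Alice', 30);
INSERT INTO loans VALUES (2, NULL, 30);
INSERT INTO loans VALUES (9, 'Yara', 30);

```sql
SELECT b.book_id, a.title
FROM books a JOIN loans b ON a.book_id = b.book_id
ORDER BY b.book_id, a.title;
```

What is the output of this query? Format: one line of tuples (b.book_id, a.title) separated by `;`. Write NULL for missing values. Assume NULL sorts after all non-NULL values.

(5, Kindred); (5, Kindred); (7, Iliad); (7, Iliad); (7, Iliad); (7, Kindred); (7, Kindred); (7, Kindred); (7, NULL); (7, NULL); (7, NULL)

INNER JOIN keeps only pairs where the ON condition holds.
Matching on a.book_id = b.book_id. A NULL in a compared column never satisfies the condition.
- a row (book_id=5): matches 1 b row(s) → 1 output row(s).
- a row (book_id=5): matches 1 b row(s) → 1 output row(s).
- a row (book_id=3): no match → dropped.
- a row (book_id=7): matches 3 b row(s) → 3 output row(s).
- a row (book_id=4): no match → dropped.
- a row (book_id=NULL): no match → dropped.
- a row (book_id=7): matches 3 b row(s) → 3 output row(s).
- a row (book_id=7): matches 3 b row(s) → 3 output row(s).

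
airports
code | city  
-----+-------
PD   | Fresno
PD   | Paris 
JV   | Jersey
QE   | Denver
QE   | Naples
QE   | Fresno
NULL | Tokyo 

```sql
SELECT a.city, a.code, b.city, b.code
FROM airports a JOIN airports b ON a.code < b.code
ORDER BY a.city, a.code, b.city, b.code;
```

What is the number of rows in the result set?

INNER JOIN keeps only pairs where the ON condition holds.
Matching on a.code < b.code. A NULL in a compared column never satisfies the condition.
- code=PD: 3 matching b row(s), so 3 row(s) emitted.
- code=PD: 3 matching b row(s), so 3 row(s) emitted.
- code=JV: 5 matching b row(s), so 5 row(s) emitted.
- code=QE: no matching b row, dropped.
- code=QE: no matching b row, dropped.
- code=QE: no matching b row, dropped.
- code=NULL: no matching b row, dropped.
Total: 11 rows.

11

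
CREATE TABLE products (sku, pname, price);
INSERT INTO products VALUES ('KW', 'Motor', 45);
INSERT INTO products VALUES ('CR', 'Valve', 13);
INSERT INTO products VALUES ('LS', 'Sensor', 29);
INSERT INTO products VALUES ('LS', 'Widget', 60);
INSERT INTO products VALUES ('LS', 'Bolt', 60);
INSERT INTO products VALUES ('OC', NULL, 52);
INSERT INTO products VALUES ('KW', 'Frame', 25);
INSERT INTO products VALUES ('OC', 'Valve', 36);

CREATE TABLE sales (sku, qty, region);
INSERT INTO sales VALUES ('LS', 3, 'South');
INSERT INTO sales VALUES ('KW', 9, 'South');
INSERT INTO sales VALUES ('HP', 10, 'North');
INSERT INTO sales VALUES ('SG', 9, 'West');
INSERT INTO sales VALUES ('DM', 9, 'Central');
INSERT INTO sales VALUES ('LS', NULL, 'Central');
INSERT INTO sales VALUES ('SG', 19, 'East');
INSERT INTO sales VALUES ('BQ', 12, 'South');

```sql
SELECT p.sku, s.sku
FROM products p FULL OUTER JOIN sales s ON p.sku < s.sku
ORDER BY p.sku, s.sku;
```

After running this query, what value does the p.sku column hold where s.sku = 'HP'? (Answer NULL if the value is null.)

FULL OUTER JOIN keeps every row from both sides; unmatched rows get NULL for the other side's columns.
Matching on p.sku < s.sku.
- sku=KW: 4 matching s row(s), so 4 row(s) emitted.
- sku=CR: 7 matching s row(s), so 7 row(s) emitted.
- sku=LS: 2 matching s row(s), so 2 row(s) emitted.
- sku=LS: 2 matching s row(s), so 2 row(s) emitted.
- sku=LS: 2 matching s row(s), so 2 row(s) emitted.
- sku=OC: 2 matching s row(s), so 2 row(s) emitted.
- sku=KW: 4 matching s row(s), so 4 row(s) emitted.
- sku=OC: 2 matching s row(s), so 2 row(s) emitted.
- plus 1 unmatched s row(s), each kept with NULL p columns.

CR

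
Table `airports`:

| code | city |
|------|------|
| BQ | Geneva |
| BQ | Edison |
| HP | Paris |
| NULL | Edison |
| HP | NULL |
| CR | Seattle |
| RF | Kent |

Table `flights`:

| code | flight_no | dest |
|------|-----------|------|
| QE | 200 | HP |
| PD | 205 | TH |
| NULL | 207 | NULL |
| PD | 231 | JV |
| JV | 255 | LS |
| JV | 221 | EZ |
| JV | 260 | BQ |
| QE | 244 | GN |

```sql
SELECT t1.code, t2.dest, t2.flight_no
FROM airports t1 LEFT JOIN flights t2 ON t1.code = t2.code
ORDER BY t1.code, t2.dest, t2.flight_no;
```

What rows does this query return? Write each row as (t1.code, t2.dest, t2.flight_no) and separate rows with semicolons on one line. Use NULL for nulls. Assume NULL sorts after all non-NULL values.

(BQ, NULL, NULL); (BQ, NULL, NULL); (CR, NULL, NULL); (HP, NULL, NULL); (HP, NULL, NULL); (RF, NULL, NULL); (NULL, NULL, NULL)

LEFT JOIN keeps every row from `airports`; unmatched rows get NULL for `flights`'s columns.
Matching on t1.code = t2.code. A NULL in a compared column never satisfies the condition.
- t1 row (code=BQ): no match → kept, t2 columns NULL.
- t1 row (code=BQ): no match → kept, t2 columns NULL.
- t1 row (code=HP): no match → kept, t2 columns NULL.
- t1 row (code=NULL): no match → kept, t2 columns NULL.
- t1 row (code=HP): no match → kept, t2 columns NULL.
- t1 row (code=CR): no match → kept, t2 columns NULL.
- t1 row (code=RF): no match → kept, t2 columns NULL.
After projecting and ordering:
t1.code | t2.dest | t2.flight_no
BQ | NULL | NULL
BQ | NULL | NULL
CR | NULL | NULL
HP | NULL | NULL
HP | NULL | NULL
RF | NULL | NULL
NULL | NULL | NULL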